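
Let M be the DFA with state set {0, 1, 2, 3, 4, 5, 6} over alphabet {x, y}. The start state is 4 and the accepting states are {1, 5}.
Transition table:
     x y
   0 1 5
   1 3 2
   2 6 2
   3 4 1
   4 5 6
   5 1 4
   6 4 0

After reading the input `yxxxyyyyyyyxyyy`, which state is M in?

4 --y--> 6
6 --x--> 4
4 --x--> 5
5 --x--> 1
1 --y--> 2
2 --y--> 2
2 --y--> 2
2 --y--> 2
2 --y--> 2
2 --y--> 2
2 --y--> 2
2 --x--> 6
6 --y--> 0
0 --y--> 5
5 --y--> 4

4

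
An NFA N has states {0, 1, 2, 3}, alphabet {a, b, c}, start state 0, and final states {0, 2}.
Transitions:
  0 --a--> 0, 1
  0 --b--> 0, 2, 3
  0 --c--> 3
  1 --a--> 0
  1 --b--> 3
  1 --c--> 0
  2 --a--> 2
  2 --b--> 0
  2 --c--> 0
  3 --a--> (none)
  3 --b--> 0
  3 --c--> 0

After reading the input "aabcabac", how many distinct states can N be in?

Start: {0}
read a: {0, 1}
read a: {0, 1}
read b: {0, 2, 3}
read c: {0, 3}
read a: {0, 1}
read b: {0, 2, 3}
read a: {0, 1, 2}
read c: {0, 3}
Final reachable set {0, 3} has 2 states.

2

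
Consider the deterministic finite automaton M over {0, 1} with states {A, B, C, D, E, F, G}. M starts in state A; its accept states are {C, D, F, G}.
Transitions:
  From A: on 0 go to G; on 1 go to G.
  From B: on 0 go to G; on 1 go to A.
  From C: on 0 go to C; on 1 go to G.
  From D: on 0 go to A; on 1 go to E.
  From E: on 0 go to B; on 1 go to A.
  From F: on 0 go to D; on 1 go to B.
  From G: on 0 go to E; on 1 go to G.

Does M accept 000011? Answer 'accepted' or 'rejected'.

A --0--> G
G --0--> E
E --0--> B
B --0--> G
G --1--> G
G --1--> G
End in state G, which is an accepting state.

accepted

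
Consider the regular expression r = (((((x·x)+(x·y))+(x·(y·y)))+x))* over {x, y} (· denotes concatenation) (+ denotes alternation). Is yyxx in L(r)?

yyxx cannot be split into zero or more pieces each matching ((((x·x)+(x·y))+(x·(y·y)))+x).

no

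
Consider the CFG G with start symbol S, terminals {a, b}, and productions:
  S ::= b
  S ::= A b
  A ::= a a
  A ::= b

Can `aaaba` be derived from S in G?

no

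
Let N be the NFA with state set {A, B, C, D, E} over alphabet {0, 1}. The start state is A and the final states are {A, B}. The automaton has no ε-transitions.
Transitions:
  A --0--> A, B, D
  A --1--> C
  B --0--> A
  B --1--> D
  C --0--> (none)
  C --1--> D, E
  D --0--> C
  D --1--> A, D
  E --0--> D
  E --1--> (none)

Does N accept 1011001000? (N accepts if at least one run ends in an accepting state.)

Start: {A}
read 1: {C}
read 0: {}
The reachable set is empty and stays empty for the remaining 8 symbols.
Reachable ∩ accepting = {} — empty.

rejected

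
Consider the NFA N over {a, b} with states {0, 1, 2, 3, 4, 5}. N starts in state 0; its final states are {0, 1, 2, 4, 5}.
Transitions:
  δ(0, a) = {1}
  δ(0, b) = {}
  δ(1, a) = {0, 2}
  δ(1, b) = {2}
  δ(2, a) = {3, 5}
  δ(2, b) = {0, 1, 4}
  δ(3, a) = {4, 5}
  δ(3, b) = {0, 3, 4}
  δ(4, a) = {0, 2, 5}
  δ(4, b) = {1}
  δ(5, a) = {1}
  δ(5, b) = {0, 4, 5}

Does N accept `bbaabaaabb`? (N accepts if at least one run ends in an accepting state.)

Start: {0}
read b: {}
The reachable set is empty and stays empty for the remaining 9 symbols.
Reachable ∩ accepting = {} — empty.

rejected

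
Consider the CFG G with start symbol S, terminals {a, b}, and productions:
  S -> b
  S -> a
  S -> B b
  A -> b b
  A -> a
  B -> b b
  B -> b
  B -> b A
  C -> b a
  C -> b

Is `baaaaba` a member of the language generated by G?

no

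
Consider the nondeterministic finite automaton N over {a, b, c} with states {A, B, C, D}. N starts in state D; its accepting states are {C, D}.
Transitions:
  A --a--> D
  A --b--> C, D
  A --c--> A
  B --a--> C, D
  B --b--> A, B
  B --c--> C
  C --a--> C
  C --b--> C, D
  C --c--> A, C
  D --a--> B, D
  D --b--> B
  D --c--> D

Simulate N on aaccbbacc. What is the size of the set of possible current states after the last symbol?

Start: {D}
read a: {B, D}
read a: {B, C, D}
read c: {A, C, D}
read c: {A, C, D}
read b: {B, C, D}
read b: {A, B, C, D}
read a: {B, C, D}
read c: {A, C, D}
read c: {A, C, D}
Final reachable set {A, C, D} has 3 states.

3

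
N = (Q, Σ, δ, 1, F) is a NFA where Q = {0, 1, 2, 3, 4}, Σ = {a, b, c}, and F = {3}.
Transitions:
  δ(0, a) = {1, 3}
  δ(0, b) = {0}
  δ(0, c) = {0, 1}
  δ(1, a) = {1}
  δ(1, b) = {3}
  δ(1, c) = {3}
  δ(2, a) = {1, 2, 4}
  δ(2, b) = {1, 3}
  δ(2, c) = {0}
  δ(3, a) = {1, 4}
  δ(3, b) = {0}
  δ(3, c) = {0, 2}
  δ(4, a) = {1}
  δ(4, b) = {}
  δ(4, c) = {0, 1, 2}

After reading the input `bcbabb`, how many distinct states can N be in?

Start: {1}
read b: {3}
read c: {0, 2}
read b: {0, 1, 3}
read a: {1, 3, 4}
read b: {0, 3}
read b: {0}
Final reachable set {0} has 1 state.

1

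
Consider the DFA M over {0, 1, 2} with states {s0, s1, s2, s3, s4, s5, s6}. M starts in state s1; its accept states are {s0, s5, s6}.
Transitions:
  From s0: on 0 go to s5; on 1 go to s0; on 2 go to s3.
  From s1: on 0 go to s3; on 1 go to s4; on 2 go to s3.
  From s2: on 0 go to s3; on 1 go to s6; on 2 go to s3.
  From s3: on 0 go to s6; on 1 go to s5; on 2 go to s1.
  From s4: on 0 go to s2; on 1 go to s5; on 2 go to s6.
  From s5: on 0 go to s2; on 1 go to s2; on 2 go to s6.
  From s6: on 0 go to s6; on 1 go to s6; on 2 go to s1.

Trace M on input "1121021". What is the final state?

s1 --1--> s4
s4 --1--> s5
s5 --2--> s6
s6 --1--> s6
s6 --0--> s6
s6 --2--> s1
s1 --1--> s4

s4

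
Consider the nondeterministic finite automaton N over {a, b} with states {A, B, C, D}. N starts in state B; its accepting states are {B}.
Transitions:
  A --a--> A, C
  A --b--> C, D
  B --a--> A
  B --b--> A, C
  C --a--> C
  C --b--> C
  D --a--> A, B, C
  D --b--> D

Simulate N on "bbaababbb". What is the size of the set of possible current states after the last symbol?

2

Start: {B}
read b: {A, C}
read b: {C, D}
read a: {A, B, C}
read a: {A, C}
read b: {C, D}
read a: {A, B, C}
read b: {A, C, D}
read b: {C, D}
read b: {C, D}
Final reachable set {C, D} has 2 states.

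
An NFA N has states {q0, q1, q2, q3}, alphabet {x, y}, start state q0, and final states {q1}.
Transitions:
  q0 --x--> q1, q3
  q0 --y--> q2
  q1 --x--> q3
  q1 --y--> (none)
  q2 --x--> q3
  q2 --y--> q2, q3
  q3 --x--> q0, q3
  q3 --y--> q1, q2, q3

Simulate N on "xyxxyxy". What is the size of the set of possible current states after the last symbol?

Start: {q0}
read x: {q1, q3}
read y: {q1, q2, q3}
read x: {q0, q3}
read x: {q0, q1, q3}
read y: {q1, q2, q3}
read x: {q0, q3}
read y: {q1, q2, q3}
Final reachable set {q1, q2, q3} has 3 states.

3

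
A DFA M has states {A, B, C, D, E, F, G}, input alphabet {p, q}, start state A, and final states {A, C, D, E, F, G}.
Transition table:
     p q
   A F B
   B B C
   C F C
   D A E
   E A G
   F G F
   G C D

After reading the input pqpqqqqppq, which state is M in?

F

A --p--> F
F --q--> F
F --p--> G
G --q--> D
D --q--> E
E --q--> G
G --q--> D
D --p--> A
A --p--> F
F --q--> F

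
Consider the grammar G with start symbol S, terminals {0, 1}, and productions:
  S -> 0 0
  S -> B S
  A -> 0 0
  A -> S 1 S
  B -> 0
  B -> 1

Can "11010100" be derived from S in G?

S ⇒ BS ⇒ 1S ⇒ 1BS ⇒ 11S ⇒ 11BS ⇒ 110S ⇒ 110BS ⇒ 1101S ⇒ 1101BS ⇒ 11010S ⇒ 11010BS ⇒ 110101S ⇒ 11010100

yes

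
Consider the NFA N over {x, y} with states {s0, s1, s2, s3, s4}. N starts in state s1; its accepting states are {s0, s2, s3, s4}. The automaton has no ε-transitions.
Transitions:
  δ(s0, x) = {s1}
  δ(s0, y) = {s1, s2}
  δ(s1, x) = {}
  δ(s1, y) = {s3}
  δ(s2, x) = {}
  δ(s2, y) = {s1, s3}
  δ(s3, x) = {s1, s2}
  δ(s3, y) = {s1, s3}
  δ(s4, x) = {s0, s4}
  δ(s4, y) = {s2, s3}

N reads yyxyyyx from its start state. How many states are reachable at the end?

2

Start: {s1}
read y: {s3}
read y: {s1, s3}
read x: {s1, s2}
read y: {s1, s3}
read y: {s1, s3}
read y: {s1, s3}
read x: {s1, s2}
Final reachable set {s1, s2} has 2 states.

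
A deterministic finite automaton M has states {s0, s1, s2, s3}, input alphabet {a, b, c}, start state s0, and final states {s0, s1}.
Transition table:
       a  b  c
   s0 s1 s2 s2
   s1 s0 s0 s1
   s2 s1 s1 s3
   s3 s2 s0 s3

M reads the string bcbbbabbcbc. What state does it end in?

s2

s0 --b--> s2
s2 --c--> s3
s3 --b--> s0
s0 --b--> s2
s2 --b--> s1
s1 --a--> s0
s0 --b--> s2
s2 --b--> s1
s1 --c--> s1
s1 --b--> s0
s0 --c--> s2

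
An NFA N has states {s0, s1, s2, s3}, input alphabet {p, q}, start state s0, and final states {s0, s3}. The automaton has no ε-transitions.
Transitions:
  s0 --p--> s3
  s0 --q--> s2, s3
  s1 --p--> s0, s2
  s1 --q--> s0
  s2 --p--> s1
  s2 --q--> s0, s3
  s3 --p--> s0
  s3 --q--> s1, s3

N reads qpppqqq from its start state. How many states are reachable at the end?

Start: {s0}
read q: {s2, s3}
read p: {s0, s1}
read p: {s0, s2, s3}
read p: {s0, s1, s3}
read q: {s0, s1, s2, s3}
read q: {s0, s1, s2, s3}
read q: {s0, s1, s2, s3}
Final reachable set {s0, s1, s2, s3} has 4 states.

4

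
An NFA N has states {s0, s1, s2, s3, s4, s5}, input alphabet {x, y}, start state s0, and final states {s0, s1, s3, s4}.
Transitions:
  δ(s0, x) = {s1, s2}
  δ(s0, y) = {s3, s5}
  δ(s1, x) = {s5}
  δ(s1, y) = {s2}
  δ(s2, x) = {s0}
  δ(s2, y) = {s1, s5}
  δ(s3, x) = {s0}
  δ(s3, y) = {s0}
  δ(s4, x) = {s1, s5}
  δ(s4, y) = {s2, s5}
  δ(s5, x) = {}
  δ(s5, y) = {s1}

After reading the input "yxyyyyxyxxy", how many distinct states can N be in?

3

Start: {s0}
read y: {s3, s5}
read x: {s0}
read y: {s3, s5}
read y: {s0, s1}
read y: {s2, s3, s5}
read y: {s0, s1, s5}
read x: {s1, s2, s5}
read y: {s1, s2, s5}
read x: {s0, s5}
read x: {s1, s2}
read y: {s1, s2, s5}
Final reachable set {s1, s2, s5} has 3 states.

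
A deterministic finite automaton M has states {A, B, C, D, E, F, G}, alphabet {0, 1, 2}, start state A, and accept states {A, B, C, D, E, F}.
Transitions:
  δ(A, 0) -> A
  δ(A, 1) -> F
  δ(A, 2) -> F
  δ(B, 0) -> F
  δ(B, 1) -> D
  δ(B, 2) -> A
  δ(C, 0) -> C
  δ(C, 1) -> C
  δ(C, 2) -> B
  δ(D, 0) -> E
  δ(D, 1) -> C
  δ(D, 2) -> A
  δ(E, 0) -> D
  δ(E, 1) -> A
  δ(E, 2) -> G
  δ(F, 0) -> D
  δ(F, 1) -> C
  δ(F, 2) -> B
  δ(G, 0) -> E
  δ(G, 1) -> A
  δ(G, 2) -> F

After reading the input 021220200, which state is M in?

A --0--> A
A --2--> F
F --1--> C
C --2--> B
B --2--> A
A --0--> A
A --2--> F
F --0--> D
D --0--> E

E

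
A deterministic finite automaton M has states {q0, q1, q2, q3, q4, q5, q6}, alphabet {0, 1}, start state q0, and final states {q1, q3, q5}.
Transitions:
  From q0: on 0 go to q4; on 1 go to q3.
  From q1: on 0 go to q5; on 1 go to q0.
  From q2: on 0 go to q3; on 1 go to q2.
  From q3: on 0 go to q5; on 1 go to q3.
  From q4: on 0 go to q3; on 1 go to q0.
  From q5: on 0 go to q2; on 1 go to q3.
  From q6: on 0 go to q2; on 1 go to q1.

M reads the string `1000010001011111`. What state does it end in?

q0 --1--> q3
q3 --0--> q5
q5 --0--> q2
q2 --0--> q3
q3 --0--> q5
q5 --1--> q3
q3 --0--> q5
q5 --0--> q2
q2 --0--> q3
q3 --1--> q3
q3 --0--> q5
q5 --1--> q3
q3 --1--> q3
q3 --1--> q3
q3 --1--> q3
q3 --1--> q3

q3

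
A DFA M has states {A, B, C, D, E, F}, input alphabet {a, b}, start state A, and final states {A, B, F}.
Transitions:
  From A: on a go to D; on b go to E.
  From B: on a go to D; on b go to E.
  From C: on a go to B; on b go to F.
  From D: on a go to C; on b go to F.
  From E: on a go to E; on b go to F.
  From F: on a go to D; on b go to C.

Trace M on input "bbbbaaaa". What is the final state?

D

A --b--> E
E --b--> F
F --b--> C
C --b--> F
F --a--> D
D --a--> C
C --a--> B
B --a--> D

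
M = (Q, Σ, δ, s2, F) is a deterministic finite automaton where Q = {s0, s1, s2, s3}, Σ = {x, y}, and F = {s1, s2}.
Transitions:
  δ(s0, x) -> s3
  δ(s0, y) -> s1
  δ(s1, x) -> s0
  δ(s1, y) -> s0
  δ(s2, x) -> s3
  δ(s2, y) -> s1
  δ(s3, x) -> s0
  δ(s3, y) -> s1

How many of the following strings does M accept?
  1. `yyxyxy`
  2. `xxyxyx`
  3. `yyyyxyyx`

`yyxyxy`: accepted
`xxyxyx`: rejected
`yyyyxyyx`: rejected

1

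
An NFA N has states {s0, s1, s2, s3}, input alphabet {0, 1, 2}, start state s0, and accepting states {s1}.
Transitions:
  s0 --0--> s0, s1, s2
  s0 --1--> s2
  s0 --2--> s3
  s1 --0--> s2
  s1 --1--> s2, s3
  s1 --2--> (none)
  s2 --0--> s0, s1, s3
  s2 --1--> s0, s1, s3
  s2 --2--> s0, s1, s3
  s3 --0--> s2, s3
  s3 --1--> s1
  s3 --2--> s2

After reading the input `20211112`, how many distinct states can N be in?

4

Start: {s0}
read 2: {s3}
read 0: {s2, s3}
read 2: {s0, s1, s2, s3}
read 1: {s0, s1, s2, s3}
read 1: {s0, s1, s2, s3}
read 1: {s0, s1, s2, s3}
read 1: {s0, s1, s2, s3}
read 2: {s0, s1, s2, s3}
Final reachable set {s0, s1, s2, s3} has 4 states.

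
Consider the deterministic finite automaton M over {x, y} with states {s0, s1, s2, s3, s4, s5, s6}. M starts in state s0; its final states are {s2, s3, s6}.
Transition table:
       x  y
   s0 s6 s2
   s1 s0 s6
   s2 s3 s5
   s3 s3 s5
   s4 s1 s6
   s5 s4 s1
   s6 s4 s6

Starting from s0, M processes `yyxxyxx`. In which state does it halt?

s1

s0 --y--> s2
s2 --y--> s5
s5 --x--> s4
s4 --x--> s1
s1 --y--> s6
s6 --x--> s4
s4 --x--> s1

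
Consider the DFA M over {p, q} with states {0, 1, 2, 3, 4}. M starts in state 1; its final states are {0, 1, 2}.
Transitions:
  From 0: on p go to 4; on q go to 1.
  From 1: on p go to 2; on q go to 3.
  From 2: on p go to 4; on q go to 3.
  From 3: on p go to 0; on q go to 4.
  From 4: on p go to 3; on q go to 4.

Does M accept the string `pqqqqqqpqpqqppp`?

1 --p--> 2
2 --q--> 3
3 --q--> 4
4 --q--> 4
4 --q--> 4
4 --q--> 4
4 --q--> 4
4 --p--> 3
3 --q--> 4
4 --p--> 3
3 --q--> 4
4 --q--> 4
4 --p--> 3
3 --p--> 0
0 --p--> 4
End in state 4, which is not an accepting state.

rejected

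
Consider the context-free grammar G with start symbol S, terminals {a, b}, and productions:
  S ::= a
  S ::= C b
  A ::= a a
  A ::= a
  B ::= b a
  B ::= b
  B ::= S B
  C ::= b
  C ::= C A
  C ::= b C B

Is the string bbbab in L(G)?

S ⇒ Cb ⇒ bCBb ⇒ bbBb ⇒ bbbab

yes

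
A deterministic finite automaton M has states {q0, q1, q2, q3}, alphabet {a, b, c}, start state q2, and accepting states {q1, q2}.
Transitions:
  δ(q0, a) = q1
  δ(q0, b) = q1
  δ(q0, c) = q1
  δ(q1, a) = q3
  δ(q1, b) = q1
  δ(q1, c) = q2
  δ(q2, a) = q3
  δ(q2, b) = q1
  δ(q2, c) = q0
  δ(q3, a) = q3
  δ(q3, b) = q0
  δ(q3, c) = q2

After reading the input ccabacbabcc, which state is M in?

q2 --c--> q0
q0 --c--> q1
q1 --a--> q3
q3 --b--> q0
q0 --a--> q1
q1 --c--> q2
q2 --b--> q1
q1 --a--> q3
q3 --b--> q0
q0 --c--> q1
q1 --c--> q2

q2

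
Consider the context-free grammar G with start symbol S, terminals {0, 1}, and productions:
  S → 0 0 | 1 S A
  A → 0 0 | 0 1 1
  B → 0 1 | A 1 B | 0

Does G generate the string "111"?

no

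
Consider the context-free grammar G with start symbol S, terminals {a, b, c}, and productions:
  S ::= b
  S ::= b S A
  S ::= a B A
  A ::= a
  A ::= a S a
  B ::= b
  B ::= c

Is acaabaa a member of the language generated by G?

S ⇒ aBA ⇒ acA ⇒ acaSa ⇒ acaaBAa ⇒ acaabAa ⇒ acaabaa

yes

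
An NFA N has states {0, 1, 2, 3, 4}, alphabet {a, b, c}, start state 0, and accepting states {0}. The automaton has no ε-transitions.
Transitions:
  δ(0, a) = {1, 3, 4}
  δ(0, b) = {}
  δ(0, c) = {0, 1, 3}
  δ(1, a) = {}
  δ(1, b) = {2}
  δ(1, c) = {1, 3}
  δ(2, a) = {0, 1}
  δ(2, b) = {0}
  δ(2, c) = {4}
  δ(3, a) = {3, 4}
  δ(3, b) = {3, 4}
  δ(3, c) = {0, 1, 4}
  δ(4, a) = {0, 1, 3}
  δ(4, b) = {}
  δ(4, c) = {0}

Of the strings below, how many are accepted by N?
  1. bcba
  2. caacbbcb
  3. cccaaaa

1

bcba: rejected
caacbbcb: rejected
cccaaaa: accepted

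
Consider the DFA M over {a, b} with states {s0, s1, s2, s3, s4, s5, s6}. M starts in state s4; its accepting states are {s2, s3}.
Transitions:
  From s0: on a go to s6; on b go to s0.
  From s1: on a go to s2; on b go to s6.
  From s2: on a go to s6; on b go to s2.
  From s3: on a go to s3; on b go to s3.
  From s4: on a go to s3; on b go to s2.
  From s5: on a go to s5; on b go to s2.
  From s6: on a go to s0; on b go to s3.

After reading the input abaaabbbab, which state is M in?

s4 --a--> s3
s3 --b--> s3
s3 --a--> s3
s3 --a--> s3
s3 --a--> s3
s3 --b--> s3
s3 --b--> s3
s3 --b--> s3
s3 --a--> s3
s3 --b--> s3

s3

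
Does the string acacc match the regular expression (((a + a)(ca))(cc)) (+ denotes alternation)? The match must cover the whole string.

yes

Split as aca·cc: ((a+a)(ca)) matches aca and (cc) matches cc.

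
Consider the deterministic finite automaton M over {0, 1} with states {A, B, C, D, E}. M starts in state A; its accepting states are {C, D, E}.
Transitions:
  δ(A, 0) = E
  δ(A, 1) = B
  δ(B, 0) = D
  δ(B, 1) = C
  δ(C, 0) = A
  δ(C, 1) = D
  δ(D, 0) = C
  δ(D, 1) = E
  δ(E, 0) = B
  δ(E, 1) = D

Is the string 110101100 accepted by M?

rejected

A --1--> B
B --1--> C
C --0--> A
A --1--> B
B --0--> D
D --1--> E
E --1--> D
D --0--> C
C --0--> A
End in state A, which is not an accepting state.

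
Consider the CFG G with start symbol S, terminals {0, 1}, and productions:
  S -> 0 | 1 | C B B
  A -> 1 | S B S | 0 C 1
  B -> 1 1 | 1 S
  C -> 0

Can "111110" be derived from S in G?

no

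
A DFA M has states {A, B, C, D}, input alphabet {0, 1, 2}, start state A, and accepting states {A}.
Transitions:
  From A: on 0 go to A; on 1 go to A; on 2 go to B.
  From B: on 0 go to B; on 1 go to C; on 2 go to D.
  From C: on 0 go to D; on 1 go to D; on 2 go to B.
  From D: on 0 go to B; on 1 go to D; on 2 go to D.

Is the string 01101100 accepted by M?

A --0--> A
A --1--> A
A --1--> A
A --0--> A
A --1--> A
A --1--> A
A --0--> A
A --0--> A
End in state A, which is an accepting state.

accepted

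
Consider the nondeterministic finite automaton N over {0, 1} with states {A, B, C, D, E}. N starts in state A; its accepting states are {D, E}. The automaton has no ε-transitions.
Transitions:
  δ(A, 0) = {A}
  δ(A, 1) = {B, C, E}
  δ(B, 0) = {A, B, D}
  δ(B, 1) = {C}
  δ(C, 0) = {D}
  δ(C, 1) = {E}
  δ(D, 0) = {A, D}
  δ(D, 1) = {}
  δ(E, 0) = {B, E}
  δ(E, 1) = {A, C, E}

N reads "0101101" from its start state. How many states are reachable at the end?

4

Start: {A}
read 0: {A}
read 1: {B, C, E}
read 0: {A, B, D, E}
read 1: {A, B, C, E}
read 1: {A, B, C, E}
read 0: {A, B, D, E}
read 1: {A, B, C, E}
Final reachable set {A, B, C, E} has 4 states.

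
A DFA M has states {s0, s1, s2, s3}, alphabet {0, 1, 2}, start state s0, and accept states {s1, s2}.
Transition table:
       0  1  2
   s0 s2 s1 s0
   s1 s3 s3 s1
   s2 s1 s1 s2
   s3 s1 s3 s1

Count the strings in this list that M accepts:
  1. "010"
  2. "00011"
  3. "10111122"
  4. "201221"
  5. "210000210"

"010": rejected
"00011": rejected
"10111122": accepted
"201221": rejected
"210000210": accepted

2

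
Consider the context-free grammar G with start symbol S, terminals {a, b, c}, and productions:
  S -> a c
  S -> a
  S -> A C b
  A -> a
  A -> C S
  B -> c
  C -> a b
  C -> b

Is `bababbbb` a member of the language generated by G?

S ⇒ ACb ⇒ CSCb ⇒ bSCb ⇒ bACbCb ⇒ bCSCbCb ⇒ babSCbCb ⇒ babaCbCb ⇒ bababbCb ⇒ bababbbb

yes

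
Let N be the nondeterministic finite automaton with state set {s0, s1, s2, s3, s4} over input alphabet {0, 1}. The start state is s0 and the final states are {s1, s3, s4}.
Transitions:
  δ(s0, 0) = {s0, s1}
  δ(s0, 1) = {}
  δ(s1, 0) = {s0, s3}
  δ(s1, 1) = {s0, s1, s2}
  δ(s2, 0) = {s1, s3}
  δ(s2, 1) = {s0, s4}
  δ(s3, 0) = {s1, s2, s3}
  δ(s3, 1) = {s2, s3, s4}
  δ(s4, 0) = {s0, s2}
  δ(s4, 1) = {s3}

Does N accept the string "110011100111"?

Start: {s0}
read 1: {}
The reachable set is empty and stays empty for the remaining 11 symbols.
Reachable ∩ accepting = {} — empty.

rejected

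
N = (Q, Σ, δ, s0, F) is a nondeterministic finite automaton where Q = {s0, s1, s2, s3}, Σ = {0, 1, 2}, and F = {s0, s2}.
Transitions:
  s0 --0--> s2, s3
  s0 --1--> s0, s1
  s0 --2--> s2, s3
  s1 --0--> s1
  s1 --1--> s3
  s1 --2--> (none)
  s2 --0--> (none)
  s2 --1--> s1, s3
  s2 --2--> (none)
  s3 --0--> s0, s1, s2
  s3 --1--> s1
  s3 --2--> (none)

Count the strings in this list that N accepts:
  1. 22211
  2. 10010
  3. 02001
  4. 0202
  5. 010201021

1

22211: rejected
10010: accepted
02001: rejected
0202: rejected
010201021: rejected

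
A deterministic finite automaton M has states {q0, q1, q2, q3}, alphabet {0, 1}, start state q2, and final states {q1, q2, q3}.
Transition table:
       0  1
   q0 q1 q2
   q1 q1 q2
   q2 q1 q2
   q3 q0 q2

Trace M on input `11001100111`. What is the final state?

q2

q2 --1--> q2
q2 --1--> q2
q2 --0--> q1
q1 --0--> q1
q1 --1--> q2
q2 --1--> q2
q2 --0--> q1
q1 --0--> q1
q1 --1--> q2
q2 --1--> q2
q2 --1--> q2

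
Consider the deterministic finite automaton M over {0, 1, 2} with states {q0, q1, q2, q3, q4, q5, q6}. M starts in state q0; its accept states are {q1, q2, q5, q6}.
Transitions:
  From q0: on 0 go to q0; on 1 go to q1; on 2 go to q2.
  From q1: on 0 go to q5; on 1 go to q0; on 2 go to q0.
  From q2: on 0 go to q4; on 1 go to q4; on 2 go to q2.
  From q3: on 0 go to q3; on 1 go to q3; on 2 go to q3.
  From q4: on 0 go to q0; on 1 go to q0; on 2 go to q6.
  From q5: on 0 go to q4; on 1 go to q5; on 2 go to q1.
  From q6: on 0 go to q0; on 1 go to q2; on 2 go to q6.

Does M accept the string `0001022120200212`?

accepted

q0 --0--> q0
q0 --0--> q0
q0 --0--> q0
q0 --1--> q1
q1 --0--> q5
q5 --2--> q1
q1 --2--> q0
q0 --1--> q1
q1 --2--> q0
q0 --0--> q0
q0 --2--> q2
q2 --0--> q4
q4 --0--> q0
q0 --2--> q2
q2 --1--> q4
q4 --2--> q6
End in state q6, which is an accepting state.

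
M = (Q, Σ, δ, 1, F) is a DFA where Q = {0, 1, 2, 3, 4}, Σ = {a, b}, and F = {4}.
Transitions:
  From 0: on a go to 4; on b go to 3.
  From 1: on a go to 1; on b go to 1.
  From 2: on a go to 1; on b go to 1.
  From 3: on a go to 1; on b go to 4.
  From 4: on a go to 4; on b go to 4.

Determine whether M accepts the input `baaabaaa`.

rejected

1 --b--> 1
1 --a--> 1
1 --a--> 1
1 --a--> 1
1 --b--> 1
1 --a--> 1
1 --a--> 1
1 --a--> 1
End in state 1, which is not an accepting state.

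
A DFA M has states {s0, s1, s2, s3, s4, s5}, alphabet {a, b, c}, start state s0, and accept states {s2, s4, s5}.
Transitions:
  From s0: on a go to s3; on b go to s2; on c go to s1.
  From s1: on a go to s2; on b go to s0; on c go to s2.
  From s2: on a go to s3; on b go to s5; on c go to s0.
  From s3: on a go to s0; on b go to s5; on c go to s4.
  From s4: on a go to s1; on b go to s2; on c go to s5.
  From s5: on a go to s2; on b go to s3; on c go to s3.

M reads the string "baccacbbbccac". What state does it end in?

s0

s0 --b--> s2
s2 --a--> s3
s3 --c--> s4
s4 --c--> s5
s5 --a--> s2
s2 --c--> s0
s0 --b--> s2
s2 --b--> s5
s5 --b--> s3
s3 --c--> s4
s4 --c--> s5
s5 --a--> s2
s2 --c--> s0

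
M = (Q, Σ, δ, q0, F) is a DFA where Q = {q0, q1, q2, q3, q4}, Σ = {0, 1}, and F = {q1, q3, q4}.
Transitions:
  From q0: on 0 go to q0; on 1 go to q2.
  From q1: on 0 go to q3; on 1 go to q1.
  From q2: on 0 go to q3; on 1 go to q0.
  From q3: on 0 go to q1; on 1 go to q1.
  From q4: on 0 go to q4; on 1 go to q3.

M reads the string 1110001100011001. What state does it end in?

q0 --1--> q2
q2 --1--> q0
q0 --1--> q2
q2 --0--> q3
q3 --0--> q1
q1 --0--> q3
q3 --1--> q1
q1 --1--> q1
q1 --0--> q3
q3 --0--> q1
q1 --0--> q3
q3 --1--> q1
q1 --1--> q1
q1 --0--> q3
q3 --0--> q1
q1 --1--> q1

q1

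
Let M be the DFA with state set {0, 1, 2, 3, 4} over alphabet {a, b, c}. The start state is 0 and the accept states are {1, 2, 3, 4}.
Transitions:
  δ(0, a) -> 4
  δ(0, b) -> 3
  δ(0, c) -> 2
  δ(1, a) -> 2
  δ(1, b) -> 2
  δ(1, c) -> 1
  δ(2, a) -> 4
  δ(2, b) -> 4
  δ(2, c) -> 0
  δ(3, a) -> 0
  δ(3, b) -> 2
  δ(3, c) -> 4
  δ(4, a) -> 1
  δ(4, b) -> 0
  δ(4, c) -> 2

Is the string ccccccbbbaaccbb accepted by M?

0 --c--> 2
2 --c--> 0
0 --c--> 2
2 --c--> 0
0 --c--> 2
2 --c--> 0
0 --b--> 3
3 --b--> 2
2 --b--> 4
4 --a--> 1
1 --a--> 2
2 --c--> 0
0 --c--> 2
2 --b--> 4
4 --b--> 0
End in state 0, which is not an accepting state.

rejected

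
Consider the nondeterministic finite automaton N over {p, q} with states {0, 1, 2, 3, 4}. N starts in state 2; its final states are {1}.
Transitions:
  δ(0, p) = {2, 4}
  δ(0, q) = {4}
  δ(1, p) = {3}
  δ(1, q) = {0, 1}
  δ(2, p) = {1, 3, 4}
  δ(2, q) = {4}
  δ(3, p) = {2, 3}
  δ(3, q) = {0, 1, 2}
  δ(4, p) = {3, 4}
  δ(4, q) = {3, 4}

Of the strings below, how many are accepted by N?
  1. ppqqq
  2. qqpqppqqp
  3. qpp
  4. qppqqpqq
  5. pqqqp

4

ppqqq: accepted
qqpqppqqp: accepted
qpp: rejected
qppqqpqq: accepted
pqqqp: accepted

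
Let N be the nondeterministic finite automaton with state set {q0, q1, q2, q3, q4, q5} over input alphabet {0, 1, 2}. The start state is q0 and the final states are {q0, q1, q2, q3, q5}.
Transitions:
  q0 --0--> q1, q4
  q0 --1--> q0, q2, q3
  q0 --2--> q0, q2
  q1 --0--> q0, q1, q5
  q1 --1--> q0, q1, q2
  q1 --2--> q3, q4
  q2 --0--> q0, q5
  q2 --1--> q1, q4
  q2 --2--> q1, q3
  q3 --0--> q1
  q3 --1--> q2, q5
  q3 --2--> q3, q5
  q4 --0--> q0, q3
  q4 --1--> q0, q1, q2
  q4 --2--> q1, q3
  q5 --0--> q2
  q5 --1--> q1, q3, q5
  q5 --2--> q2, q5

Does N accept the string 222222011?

Start: {q0}
read 2: {q0, q2}
read 2: {q0, q1, q2, q3}
read 2: {q0, q1, q2, q3, q4, q5}
read 2: {q0, q1, q2, q3, q4, q5}
read 2: {q0, q1, q2, q3, q4, q5}
read 2: {q0, q1, q2, q3, q4, q5}
read 0: {q0, q1, q2, q3, q4, q5}
read 1: {q0, q1, q2, q3, q4, q5}
read 1: {q0, q1, q2, q3, q4, q5}
Reachable ∩ accepting = {q0, q1, q2, q3, q5} — nonempty.

accepted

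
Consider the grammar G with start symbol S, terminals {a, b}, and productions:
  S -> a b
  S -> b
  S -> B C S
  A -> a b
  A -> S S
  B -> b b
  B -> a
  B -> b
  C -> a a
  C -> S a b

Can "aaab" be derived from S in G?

S ⇒ BCS ⇒ aCS ⇒ aaaS ⇒ aaab

yes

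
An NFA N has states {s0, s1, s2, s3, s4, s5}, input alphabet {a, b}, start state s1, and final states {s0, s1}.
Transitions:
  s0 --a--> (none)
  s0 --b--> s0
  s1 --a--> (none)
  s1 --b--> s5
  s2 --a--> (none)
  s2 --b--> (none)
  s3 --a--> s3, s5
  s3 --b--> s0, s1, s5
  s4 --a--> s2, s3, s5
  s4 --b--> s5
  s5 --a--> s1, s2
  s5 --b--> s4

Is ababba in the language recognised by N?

Start: {s1}
read a: {}
The reachable set is empty and stays empty for the remaining 5 symbols.
Reachable ∩ accepting = {} — empty.

rejected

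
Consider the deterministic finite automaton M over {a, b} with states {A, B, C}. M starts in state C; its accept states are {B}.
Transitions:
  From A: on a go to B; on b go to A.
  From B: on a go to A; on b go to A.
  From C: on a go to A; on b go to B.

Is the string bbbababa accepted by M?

C --b--> B
B --b--> A
A --b--> A
A --a--> B
B --b--> A
A --a--> B
B --b--> A
A --a--> B
End in state B, which is an accepting state.

accepted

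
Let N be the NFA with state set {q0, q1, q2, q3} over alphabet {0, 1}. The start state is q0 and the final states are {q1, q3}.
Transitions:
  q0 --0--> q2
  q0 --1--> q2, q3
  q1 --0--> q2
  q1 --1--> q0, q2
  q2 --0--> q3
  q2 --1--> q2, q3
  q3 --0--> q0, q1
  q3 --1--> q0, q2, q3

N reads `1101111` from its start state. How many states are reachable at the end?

3

Start: {q0}
read 1: {q2, q3}
read 1: {q0, q2, q3}
read 0: {q0, q1, q2, q3}
read 1: {q0, q2, q3}
read 1: {q0, q2, q3}
read 1: {q0, q2, q3}
read 1: {q0, q2, q3}
Final reachable set {q0, q2, q3} has 3 states.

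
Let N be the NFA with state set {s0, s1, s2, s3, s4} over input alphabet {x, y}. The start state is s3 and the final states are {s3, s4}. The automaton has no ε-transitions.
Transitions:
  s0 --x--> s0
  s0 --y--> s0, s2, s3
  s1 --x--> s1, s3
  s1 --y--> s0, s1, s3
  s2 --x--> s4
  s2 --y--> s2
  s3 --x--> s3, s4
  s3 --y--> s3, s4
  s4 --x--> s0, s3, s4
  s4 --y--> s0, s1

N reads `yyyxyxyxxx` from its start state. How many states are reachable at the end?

Start: {s3}
read y: {s3, s4}
read y: {s0, s1, s3, s4}
read y: {s0, s1, s2, s3, s4}
read x: {s0, s1, s3, s4}
read y: {s0, s1, s2, s3, s4}
read x: {s0, s1, s3, s4}
read y: {s0, s1, s2, s3, s4}
read x: {s0, s1, s3, s4}
read x: {s0, s1, s3, s4}
read x: {s0, s1, s3, s4}
Final reachable set {s0, s1, s3, s4} has 4 states.

4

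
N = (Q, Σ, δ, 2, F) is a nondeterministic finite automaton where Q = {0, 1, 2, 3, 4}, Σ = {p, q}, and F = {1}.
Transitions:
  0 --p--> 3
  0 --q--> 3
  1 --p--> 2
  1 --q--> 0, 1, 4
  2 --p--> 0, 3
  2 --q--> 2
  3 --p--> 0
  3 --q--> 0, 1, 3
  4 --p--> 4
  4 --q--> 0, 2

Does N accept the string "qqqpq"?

Start: {2}
read q: {2}
read q: {2}
read q: {2}
read p: {0, 3}
read q: {0, 1, 3}
Reachable ∩ accepting = {1} — nonempty.

accepted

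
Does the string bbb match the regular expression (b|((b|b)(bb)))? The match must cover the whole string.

The right alternative ((b|b)(bb)) matches bbb.

yes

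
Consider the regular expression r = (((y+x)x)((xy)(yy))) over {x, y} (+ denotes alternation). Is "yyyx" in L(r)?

no

No split of yyyx into u·v has ((y+x)x) matching u and ((xy)(yy)) matching v.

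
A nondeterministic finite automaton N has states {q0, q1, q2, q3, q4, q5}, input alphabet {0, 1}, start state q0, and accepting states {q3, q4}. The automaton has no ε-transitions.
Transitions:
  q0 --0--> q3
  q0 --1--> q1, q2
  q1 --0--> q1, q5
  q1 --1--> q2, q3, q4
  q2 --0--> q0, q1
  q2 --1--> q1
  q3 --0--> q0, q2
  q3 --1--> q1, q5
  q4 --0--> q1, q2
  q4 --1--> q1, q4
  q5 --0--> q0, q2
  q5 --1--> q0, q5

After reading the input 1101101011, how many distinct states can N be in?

Start: {q0}
read 1: {q1, q2}
read 1: {q1, q2, q3, q4}
read 0: {q0, q1, q2, q5}
read 1: {q0, q1, q2, q3, q4, q5}
read 1: {q0, q1, q2, q3, q4, q5}
read 0: {q0, q1, q2, q3, q5}
read 1: {q0, q1, q2, q3, q4, q5}
read 0: {q0, q1, q2, q3, q5}
read 1: {q0, q1, q2, q3, q4, q5}
read 1: {q0, q1, q2, q3, q4, q5}
Final reachable set {q0, q1, q2, q3, q4, q5} has 6 states.

6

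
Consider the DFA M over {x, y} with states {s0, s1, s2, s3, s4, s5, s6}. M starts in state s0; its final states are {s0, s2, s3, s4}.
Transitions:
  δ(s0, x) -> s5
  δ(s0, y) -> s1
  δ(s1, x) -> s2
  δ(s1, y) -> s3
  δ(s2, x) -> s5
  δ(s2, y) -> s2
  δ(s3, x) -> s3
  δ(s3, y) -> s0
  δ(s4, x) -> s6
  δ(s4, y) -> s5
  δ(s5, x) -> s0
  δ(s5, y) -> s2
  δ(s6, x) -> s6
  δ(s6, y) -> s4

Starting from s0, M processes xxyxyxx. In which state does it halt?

s0

s0 --x--> s5
s5 --x--> s0
s0 --y--> s1
s1 --x--> s2
s2 --y--> s2
s2 --x--> s5
s5 --x--> s0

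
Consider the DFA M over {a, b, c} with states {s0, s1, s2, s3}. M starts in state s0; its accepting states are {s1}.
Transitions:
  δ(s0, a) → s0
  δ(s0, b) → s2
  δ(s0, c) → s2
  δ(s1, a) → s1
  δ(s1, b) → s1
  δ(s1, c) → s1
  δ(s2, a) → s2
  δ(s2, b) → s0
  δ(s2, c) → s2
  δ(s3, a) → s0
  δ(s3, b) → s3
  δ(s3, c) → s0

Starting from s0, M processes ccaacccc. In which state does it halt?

s2

s0 --c--> s2
s2 --c--> s2
s2 --a--> s2
s2 --a--> s2
s2 --c--> s2
s2 --c--> s2
s2 --c--> s2
s2 --c--> s2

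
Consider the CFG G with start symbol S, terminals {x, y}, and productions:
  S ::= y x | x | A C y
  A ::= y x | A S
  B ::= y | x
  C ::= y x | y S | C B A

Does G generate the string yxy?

no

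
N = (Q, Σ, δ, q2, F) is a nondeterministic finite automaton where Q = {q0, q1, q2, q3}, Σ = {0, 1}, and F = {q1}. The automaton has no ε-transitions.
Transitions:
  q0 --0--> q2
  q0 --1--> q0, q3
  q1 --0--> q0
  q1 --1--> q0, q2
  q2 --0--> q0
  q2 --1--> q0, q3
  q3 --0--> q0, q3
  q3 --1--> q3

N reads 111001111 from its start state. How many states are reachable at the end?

Start: {q2}
read 1: {q0, q3}
read 1: {q0, q3}
read 1: {q0, q3}
read 0: {q0, q2, q3}
read 0: {q0, q2, q3}
read 1: {q0, q3}
read 1: {q0, q3}
read 1: {q0, q3}
read 1: {q0, q3}
Final reachable set {q0, q3} has 2 states.

2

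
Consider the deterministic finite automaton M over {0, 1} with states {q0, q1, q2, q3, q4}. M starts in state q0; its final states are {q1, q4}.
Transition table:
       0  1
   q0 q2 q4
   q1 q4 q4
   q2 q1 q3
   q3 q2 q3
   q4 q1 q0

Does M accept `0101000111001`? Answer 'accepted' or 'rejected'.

accepted

q0 --0--> q2
q2 --1--> q3
q3 --0--> q2
q2 --1--> q3
q3 --0--> q2
q2 --0--> q1
q1 --0--> q4
q4 --1--> q0
q0 --1--> q4
q4 --1--> q0
q0 --0--> q2
q2 --0--> q1
q1 --1--> q4
End in state q4, which is an accepting state.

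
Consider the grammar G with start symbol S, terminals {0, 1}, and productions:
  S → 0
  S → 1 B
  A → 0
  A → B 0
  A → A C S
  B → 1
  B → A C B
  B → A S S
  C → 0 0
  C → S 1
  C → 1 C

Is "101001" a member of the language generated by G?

yes

S ⇒ 1B ⇒ 1ACB ⇒ 10CB ⇒ 101CB ⇒ 10100B ⇒ 101001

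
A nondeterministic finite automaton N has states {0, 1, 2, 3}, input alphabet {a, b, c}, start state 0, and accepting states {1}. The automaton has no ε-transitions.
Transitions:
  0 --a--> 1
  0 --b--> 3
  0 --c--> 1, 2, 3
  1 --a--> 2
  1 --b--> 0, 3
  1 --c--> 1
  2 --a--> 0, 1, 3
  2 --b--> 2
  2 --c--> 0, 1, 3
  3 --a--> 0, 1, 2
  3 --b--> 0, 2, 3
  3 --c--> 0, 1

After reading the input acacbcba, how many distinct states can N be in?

4

Start: {0}
read a: {1}
read c: {1}
read a: {2}
read c: {0, 1, 3}
read b: {0, 2, 3}
read c: {0, 1, 2, 3}
read b: {0, 2, 3}
read a: {0, 1, 2, 3}
Final reachable set {0, 1, 2, 3} has 4 states.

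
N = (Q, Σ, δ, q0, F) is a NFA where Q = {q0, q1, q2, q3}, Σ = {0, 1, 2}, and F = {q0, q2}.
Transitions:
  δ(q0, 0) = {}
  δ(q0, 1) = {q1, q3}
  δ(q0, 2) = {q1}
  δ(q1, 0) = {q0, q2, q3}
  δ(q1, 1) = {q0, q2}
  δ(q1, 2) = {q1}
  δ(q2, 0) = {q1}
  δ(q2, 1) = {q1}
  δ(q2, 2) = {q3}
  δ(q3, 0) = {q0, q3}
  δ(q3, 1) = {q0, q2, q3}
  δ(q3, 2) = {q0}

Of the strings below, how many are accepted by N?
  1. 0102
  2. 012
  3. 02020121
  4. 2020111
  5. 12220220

0102: rejected
012: rejected
02020121: rejected
2020111: accepted
12220220: accepted

2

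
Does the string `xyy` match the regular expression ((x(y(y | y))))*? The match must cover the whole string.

Split into 1 piece xyy; each matches (x(y(y|y))).

yes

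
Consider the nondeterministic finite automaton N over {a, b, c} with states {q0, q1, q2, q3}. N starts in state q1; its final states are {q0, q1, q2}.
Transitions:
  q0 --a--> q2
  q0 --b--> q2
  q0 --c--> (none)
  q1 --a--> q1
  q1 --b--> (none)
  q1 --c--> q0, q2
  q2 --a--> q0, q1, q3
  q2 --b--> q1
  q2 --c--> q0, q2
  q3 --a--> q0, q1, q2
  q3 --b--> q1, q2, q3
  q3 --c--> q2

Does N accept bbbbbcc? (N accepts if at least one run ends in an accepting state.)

rejected

Start: {q1}
read b: {}
The reachable set is empty and stays empty for the remaining 6 symbols.
Reachable ∩ accepting = {} — empty.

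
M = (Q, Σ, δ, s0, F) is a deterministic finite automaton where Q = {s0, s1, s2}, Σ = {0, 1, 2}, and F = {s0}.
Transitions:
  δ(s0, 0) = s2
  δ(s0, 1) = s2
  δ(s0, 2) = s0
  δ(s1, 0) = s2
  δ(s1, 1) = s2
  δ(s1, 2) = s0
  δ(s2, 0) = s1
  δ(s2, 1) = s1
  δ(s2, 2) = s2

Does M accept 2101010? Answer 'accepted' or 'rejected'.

s0 --2--> s0
s0 --1--> s2
s2 --0--> s1
s1 --1--> s2
s2 --0--> s1
s1 --1--> s2
s2 --0--> s1
End in state s1, which is not an accepting state.

rejected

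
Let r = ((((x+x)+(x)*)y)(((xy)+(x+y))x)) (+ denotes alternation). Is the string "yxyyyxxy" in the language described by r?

no

No split of yxyyyxxy into u·v has (((x+x)+(x)*)y) matching u and (((xy)+(x+y))x) matching v.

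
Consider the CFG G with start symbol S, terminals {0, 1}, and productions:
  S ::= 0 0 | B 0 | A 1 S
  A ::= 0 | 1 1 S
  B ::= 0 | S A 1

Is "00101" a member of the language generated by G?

no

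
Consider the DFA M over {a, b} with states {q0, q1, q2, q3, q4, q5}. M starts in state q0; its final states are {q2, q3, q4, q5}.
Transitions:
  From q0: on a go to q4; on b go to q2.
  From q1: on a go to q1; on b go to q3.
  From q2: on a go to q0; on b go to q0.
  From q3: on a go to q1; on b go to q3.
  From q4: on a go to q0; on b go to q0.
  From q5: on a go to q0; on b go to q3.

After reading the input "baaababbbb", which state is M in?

q0 --b--> q2
q2 --a--> q0
q0 --a--> q4
q4 --a--> q0
q0 --b--> q2
q2 --a--> q0
q0 --b--> q2
q2 --b--> q0
q0 --b--> q2
q2 --b--> q0

q0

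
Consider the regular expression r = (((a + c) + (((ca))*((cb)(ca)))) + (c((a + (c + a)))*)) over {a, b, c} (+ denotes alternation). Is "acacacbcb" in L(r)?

Neither ((a+c)+(((ca))*((cb)(ca)))) nor (c((a+(c+a)))*) matches acacacbcb.

no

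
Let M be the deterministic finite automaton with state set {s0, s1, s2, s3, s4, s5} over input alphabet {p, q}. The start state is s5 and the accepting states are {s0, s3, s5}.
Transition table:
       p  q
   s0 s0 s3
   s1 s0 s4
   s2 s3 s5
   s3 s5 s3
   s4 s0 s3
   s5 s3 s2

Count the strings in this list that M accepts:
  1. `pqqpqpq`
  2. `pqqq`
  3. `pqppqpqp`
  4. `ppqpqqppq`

`pqqpqpq`: accepted
`pqqq`: accepted
`pqppqpqp`: accepted
`ppqpqqppq`: accepted

4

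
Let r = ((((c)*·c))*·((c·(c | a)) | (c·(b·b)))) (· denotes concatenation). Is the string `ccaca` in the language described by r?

No split of ccaca into u·v has (((c)*·c))* matching u and ((c·(c|a))|(c·(b·b))) matching v.

no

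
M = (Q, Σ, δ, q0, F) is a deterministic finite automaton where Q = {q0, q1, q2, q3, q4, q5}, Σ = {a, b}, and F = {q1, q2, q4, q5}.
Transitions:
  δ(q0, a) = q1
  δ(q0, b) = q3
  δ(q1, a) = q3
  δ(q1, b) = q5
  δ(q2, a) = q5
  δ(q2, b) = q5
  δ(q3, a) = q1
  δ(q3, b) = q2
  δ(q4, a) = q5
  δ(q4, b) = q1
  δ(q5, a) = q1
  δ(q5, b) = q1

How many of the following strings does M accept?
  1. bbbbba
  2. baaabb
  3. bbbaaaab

3

bbbbba: accepted
baaabb: accepted
bbbaaaab: accepted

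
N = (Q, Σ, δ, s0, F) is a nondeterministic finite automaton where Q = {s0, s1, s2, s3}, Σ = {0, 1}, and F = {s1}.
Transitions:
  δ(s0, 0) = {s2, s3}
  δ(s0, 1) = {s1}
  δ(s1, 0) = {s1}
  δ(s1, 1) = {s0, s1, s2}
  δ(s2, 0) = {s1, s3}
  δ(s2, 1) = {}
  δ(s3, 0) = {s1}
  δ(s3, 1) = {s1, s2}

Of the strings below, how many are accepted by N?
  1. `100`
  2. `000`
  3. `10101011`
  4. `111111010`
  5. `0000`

`100`: accepted
`000`: accepted
`10101011`: accepted
`111111010`: accepted
`0000`: accepted

5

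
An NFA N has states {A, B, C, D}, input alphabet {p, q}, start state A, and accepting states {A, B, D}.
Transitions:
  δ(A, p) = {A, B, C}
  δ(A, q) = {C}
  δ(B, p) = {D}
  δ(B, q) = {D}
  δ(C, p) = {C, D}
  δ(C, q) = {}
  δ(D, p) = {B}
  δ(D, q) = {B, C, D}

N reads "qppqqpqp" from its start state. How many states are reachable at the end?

3

Start: {A}
read q: {C}
read p: {C, D}
read p: {B, C, D}
read q: {B, C, D}
read q: {B, C, D}
read p: {B, C, D}
read q: {B, C, D}
read p: {B, C, D}
Final reachable set {B, C, D} has 3 states.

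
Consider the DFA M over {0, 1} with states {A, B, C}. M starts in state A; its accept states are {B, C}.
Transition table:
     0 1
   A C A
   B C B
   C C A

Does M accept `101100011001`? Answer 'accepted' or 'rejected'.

A --1--> A
A --0--> C
C --1--> A
A --1--> A
A --0--> C
C --0--> C
C --0--> C
C --1--> A
A --1--> A
A --0--> C
C --0--> C
C --1--> A
End in state A, which is not an accepting state.

rejected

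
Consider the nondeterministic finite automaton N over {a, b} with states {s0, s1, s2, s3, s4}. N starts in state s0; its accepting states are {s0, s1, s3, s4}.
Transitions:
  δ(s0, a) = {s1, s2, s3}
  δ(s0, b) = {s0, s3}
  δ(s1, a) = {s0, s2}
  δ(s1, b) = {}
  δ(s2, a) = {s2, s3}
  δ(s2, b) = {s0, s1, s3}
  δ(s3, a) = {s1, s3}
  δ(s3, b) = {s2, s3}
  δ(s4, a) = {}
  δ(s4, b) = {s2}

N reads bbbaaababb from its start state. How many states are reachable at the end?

Start: {s0}
read b: {s0, s3}
read b: {s0, s2, s3}
read b: {s0, s1, s2, s3}
read a: {s0, s1, s2, s3}
read a: {s0, s1, s2, s3}
read a: {s0, s1, s2, s3}
read b: {s0, s1, s2, s3}
read a: {s0, s1, s2, s3}
read b: {s0, s1, s2, s3}
read b: {s0, s1, s2, s3}
Final reachable set {s0, s1, s2, s3} has 4 states.

4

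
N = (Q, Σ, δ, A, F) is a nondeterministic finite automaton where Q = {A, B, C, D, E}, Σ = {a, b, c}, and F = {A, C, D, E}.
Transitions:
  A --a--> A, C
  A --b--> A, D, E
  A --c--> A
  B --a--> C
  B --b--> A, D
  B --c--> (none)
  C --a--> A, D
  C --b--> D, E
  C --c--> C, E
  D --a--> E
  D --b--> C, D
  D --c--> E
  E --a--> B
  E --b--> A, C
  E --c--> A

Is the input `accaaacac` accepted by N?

Start: {A}
read a: {A, C}
read c: {A, C, E}
read c: {A, C, E}
read a: {A, B, C, D}
read a: {A, C, D, E}
read a: {A, B, C, D, E}
read c: {A, C, E}
read a: {A, B, C, D}
read c: {A, C, E}
Reachable ∩ accepting = {A, C, E} — nonempty.

accepted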